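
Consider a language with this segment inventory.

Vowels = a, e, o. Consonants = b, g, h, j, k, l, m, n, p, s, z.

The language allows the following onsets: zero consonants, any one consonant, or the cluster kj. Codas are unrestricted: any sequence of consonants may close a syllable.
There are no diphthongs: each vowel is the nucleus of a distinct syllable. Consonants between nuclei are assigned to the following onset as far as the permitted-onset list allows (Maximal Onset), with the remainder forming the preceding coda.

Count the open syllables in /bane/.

Vowels present: a, e; each is a nucleus, giving 2 syllables.
Between /a/ (V1) and /e/ (V2): /n/ → onset of the next syllable (single consonants are always licit onsets).
Syllabification: ba.ne.
Classifying each syllable: /ba/ (open), /ne/ (open).
Open syllables: 2.

2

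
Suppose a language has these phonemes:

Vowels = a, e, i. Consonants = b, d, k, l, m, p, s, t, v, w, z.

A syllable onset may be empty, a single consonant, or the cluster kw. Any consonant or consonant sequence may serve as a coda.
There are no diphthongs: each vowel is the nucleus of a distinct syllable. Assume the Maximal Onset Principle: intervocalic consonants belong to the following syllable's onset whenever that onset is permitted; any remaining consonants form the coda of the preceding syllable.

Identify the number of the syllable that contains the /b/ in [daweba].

3

Vowels present: a, e, a; each is a nucleus, giving 3 syllables.
/a…e/ gap (V1→V2): /w/ → onset of the next syllable (single consonants are always licit onsets).
/e…a/ gap (V2→V3): just /b/ — single C goes to the following onset.
So the parse is da.we.ba.
The /b/ is in the onset of syllable 3 (/ba/).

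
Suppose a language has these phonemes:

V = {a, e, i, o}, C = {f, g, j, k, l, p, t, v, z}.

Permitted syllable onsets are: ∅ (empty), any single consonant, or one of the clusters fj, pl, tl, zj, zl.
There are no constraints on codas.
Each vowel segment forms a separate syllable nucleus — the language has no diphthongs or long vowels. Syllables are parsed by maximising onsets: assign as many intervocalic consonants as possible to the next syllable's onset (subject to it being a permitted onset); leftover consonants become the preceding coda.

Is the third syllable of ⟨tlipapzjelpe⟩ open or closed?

closed

The vowels are i, a, e, e — 4 nuclei, so 4 syllables.
V1 /i/ – V2 /a/: just /p/ — single C goes to the following onset.
V2 /a/ – V3 /e/: /pzj/ splits as /p/ + /zj/ (/zj/ is the longest suffix that is a licit onset).
V3 /e/ – V4 /e/: /lp/ splits as /l/ + /p/ (/p/ is the longest suffix that is a licit onset).
Putting it together: tli.pap.zjel.pe.
Syllable 3 is /zjel/ with coda /l/, so it is closed.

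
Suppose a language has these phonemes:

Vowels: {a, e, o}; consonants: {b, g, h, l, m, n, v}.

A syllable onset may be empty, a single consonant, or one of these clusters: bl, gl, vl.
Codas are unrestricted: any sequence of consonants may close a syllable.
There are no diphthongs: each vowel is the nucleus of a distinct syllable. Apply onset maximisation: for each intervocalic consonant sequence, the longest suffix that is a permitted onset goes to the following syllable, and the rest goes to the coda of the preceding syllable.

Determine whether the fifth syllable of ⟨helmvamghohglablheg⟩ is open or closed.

closed

Nuclei (vowels): e, a, o, a, e → 5 syllables.
/e…a/ gap (V1→V2): /lmv/ splits as /lm/ + /v/ (/v/ is the longest suffix that is a licit onset).
/a…o/ gap (V2→V3): /mgh/ splits as /mg/ + /h/ (/h/ is the longest suffix that is a licit onset).
/o…a/ gap (V3→V4): /hgl/ splits as /h/ + /gl/ (/gl/ is the longest suffix that is a licit onset).
/a…e/ gap (V4→V5): /blh/ splits as /bl/ + /h/ (/h/ is the longest suffix that is a licit onset).
Syllabification: helm.vamg.hoh.glabl.heg.
Syllable 5 is /heg/ with coda /g/, so it is closed.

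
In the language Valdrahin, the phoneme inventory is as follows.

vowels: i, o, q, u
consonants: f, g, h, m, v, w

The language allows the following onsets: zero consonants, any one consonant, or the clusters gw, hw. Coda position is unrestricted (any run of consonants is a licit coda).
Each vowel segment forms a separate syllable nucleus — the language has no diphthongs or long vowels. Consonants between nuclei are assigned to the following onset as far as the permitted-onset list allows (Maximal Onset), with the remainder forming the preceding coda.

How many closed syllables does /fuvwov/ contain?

Nuclei (vowels): u, o → 2 syllables.
σ1/σ2 boundary: /vw/ splits as /v/ + /w/ (/w/ is the longest suffix that is a licit onset).
Syllabification: fuv.wov.
Classifying each syllable: /fuv/ (closed), /wov/ (closed).
Closed syllables: 2.

2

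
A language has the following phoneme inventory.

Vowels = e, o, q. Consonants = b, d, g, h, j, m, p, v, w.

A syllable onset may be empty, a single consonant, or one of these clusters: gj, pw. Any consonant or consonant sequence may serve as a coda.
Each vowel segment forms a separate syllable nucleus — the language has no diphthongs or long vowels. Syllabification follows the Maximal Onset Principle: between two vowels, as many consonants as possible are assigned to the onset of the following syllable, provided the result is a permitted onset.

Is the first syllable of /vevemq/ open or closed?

Vowels present: e, e, q; each is a nucleus, giving 3 syllables.
σ1/σ2 boundary: /v/ → onset of the next syllable (single consonants are always licit onsets).
σ2/σ3 boundary: /m/ → onset of the next syllable (single consonants are always licit onsets).
Syllabification: ve.ve.mq.
Syllable 1 is /ve/; it ends in its nucleus with no coda, so it is open.

open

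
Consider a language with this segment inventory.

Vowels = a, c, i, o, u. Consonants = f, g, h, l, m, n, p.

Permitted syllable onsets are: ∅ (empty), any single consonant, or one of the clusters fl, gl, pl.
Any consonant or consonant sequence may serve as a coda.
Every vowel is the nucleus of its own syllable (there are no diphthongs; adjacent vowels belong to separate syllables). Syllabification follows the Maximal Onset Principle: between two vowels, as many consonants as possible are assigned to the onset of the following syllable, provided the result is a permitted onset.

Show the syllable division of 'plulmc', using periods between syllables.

plul.mc

The vowels are u, c — 2 nuclei, so 2 syllables.
V1 /u/ – V2 /c/: /lm/ splits as /l/ + /m/ (/m/ is the longest suffix that is a licit onset).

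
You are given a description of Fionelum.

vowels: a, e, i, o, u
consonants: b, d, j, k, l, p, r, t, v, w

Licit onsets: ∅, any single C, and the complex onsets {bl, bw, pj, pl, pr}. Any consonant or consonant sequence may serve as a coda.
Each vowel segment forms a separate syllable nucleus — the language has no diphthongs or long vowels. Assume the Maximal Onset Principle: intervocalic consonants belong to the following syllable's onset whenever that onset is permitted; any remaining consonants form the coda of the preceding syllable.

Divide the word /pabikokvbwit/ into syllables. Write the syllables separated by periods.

pa.bi.kokv.bwit

The vowels are a, i, o, i — 4 nuclei, so 4 syllables.
Between /a/ (V1) and /i/ (V2): /b/ is a single consonant, so it becomes the next onset.
Between /i/ (V2) and /o/ (V3): /k/ → onset of the next syllable (single consonants are always licit onsets).
Between /o/ (V3) and /i/ (V4): cluster /kvbw/ — the longest permitted-onset suffix is /bw/; onset = /bw/, preceding coda = /kv/.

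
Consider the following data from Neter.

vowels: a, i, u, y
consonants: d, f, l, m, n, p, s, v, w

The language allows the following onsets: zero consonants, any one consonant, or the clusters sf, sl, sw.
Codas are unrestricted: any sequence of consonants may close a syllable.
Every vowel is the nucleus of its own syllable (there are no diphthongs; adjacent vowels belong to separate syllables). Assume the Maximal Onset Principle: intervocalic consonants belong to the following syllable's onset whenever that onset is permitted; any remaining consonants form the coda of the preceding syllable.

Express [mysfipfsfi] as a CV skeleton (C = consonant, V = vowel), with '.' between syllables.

Vowels present: y, i, i; each is a nucleus, giving 3 syllables.
V1 /y/ – V2 /i/: cluster /sf/ — /sf/ is itself a permitted onset, so the whole cluster goes right; preceding coda = ∅.
V2 /i/ – V3 /i/: /pfsf/ splits as /pf/ + /sf/ (/sf/ is the longest suffix that is a licit onset).
Syllabification: my.sfipf.sfi.
Mapping each syllable to C/V: /my/ → CV, /sfipf/ → CCVCC, /sfi/ → CCV.

CV.CCVCC.CCV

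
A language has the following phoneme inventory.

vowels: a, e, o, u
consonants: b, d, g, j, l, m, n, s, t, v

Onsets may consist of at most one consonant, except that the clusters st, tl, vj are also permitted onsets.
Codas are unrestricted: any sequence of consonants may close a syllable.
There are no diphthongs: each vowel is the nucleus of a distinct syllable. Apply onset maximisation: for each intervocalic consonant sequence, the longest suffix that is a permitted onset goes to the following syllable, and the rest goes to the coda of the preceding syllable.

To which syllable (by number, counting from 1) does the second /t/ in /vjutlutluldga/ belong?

3

The vowels are u, u, u, a — 4 nuclei, so 4 syllables.
/u…u/ gap (V1→V2): /tl/ — entire cluster is a permitted onset → onset /tl/, coda ∅.
/u…u/ gap (V2→V3): /tl/ — entire cluster is a permitted onset → onset /tl/, coda ∅.
/u…a/ gap (V3→V4): /ldg/ splits as /ld/ + /g/ (/g/ is the longest suffix that is a licit onset).
Syllabification: vju.tlu.tluld.ga.
The second /t/ is in the onset of syllable 3 (/tluld/).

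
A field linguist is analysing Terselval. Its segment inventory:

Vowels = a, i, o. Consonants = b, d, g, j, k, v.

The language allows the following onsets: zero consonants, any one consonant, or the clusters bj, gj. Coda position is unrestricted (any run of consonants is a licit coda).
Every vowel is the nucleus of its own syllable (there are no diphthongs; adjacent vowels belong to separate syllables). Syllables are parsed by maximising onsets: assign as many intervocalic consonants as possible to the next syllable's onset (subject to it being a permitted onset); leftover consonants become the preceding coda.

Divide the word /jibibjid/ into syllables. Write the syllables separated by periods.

ji.bi.bjid

Vowels present: i, i, i; each is a nucleus, giving 3 syllables.
Between /i/ (V1) and /i/ (V2): just /b/ — single C goes to the following onset.
Between /i/ (V2) and /i/ (V3): /bj/ — entire cluster is a permitted onset → onset /bj/, coda ∅.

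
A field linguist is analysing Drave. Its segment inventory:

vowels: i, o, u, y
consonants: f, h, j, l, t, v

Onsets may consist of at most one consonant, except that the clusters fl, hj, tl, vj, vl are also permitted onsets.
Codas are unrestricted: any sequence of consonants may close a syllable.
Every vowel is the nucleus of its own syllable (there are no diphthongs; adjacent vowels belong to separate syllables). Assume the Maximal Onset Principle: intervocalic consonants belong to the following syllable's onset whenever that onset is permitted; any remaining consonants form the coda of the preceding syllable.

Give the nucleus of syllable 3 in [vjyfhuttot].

Vowels present: y, u, o; each is a nucleus, giving 3 syllables.
The third nucleus (vowel 3 from the left) is /o/.

o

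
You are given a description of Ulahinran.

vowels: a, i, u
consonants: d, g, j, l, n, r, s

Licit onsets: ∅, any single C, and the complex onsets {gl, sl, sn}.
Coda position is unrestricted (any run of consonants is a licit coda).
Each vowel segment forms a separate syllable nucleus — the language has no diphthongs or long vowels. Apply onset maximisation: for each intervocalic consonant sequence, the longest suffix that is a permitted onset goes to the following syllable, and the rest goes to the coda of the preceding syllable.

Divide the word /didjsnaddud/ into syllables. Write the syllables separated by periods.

didj.snad.dud

The vowels are i, a, u — 3 nuclei, so 3 syllables.
Between /i/ (V1) and /a/ (V2): /djsn/ — longest licit onset from the right is /sn/, leaving /dj/ as coda.
Between /a/ (V2) and /u/ (V3): /dd/ splits as /d/ + /d/ (/d/ is the longest suffix that is a licit onset).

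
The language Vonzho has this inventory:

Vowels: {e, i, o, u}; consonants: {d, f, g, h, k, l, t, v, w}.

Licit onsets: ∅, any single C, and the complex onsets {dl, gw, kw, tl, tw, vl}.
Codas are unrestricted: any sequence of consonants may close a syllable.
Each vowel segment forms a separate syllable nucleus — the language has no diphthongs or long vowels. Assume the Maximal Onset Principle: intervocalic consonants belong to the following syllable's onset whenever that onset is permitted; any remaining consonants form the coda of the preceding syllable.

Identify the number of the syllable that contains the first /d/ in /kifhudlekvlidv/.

Nuclei (vowels): i, u, e, i → 4 syllables.
V1 /i/ – V2 /u/: /fh/ — longest licit onset from the right is /h/, leaving /f/ as coda.
V2 /u/ – V3 /e/: /dl/ is a licit onset in full, so it all attaches to the next syllable.
V3 /e/ – V4 /i/: cluster /kvl/ — the longest permitted-onset suffix is /vl/; onset = /vl/, preceding coda = /k/.
Result: kif.hu.dlek.vlidv.
The first /d/ is in the onset of syllable 3 (/dlek/).

3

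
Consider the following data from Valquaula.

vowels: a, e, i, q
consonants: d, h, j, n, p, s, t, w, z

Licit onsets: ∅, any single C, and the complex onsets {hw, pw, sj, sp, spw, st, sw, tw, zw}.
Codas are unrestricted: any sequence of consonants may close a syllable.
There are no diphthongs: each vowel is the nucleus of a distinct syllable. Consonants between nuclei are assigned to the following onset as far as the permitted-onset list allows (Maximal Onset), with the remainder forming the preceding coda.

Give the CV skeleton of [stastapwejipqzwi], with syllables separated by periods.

The vowels are a, a, e, i, q, i — 6 nuclei, so 6 syllables.
V1 /a/ – V2 /a/: /st/ is a licit onset in full, so it all attaches to the next syllable.
V2 /a/ – V3 /e/: /pw/ — entire cluster is a permitted onset → onset /pw/, coda ∅.
V3 /e/ – V4 /i/: /j/ → onset of the next syllable (single consonants are always licit onsets).
V4 /i/ – V5 /q/: /p/ is a single consonant, so it becomes the next onset.
V5 /q/ – V6 /i/: /zw/ is a licit onset in full, so it all attaches to the next syllable.
Result: sta.sta.pwe.ji.pq.zwi.
Mapping each syllable to C/V: /sta/ → CCV, /sta/ → CCV, /pwe/ → CCV, /ji/ → CV, /pq/ → CV, /zwi/ → CCV.

CCV.CCV.CCV.CV.CV.CCV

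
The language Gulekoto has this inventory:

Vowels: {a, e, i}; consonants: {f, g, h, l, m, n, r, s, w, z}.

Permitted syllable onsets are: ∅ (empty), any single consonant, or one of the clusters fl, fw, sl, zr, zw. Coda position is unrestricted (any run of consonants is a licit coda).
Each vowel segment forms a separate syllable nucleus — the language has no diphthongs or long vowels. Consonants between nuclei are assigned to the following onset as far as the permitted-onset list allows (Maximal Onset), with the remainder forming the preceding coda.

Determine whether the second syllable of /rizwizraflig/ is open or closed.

open

Vowels present: i, i, a, i; each is a nucleus, giving 4 syllables.
Between /i/ (V1) and /i/ (V2): /zw/ is a licit onset in full, so it all attaches to the next syllable.
Between /i/ (V2) and /a/ (V3): /zr/ is a licit onset in full, so it all attaches to the next syllable.
Between /a/ (V3) and /i/ (V4): /fl/ is a licit onset in full, so it all attaches to the next syllable.
Syllabification: ri.zwi.zra.flig.
Syllable 2 is /zwi/; it ends in its nucleus with no coda, so it is open.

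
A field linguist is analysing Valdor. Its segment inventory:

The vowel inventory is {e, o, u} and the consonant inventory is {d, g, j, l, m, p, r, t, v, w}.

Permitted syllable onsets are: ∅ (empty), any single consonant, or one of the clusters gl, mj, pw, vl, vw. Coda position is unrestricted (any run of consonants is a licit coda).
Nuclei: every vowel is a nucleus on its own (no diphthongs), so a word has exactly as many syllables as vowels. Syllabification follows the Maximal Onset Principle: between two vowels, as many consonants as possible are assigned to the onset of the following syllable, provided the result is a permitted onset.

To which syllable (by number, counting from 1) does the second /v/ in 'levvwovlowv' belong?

2

The vowels are e, o, o — 3 nuclei, so 3 syllables.
Between /e/ (V1) and /o/ (V2): /vvw/ — longest licit onset from the right is /vw/, leaving /v/ as coda.
Between /o/ (V2) and /o/ (V3): /vl/ — entire cluster is a permitted onset → onset /vl/, coda ∅.
Syllabification: lev.vwo.vlowv.
The second /v/ is in the onset of syllable 2 (/vwo/).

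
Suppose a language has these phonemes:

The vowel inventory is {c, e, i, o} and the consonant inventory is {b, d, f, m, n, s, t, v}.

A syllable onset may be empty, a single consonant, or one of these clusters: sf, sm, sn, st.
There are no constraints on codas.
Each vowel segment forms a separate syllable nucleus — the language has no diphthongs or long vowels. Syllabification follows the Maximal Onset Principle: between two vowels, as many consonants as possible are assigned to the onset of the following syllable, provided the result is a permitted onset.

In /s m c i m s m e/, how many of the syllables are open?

Nuclei (vowels): c, i, e → 3 syllables.
Between /c/ (V1) and /i/ (V2): no consonants, so the boundary falls immediately after /c/.
Between /i/ (V2) and /e/ (V3): /msm/; trying suffixes from longest down, /sm/ is the first permitted one, so coda /m/ | onset /sm/.
Putting it together: smc.im.sme.
Classifying each syllable: /smc/ (open), /im/ (closed), /sme/ (open).
Open syllables: 2.

2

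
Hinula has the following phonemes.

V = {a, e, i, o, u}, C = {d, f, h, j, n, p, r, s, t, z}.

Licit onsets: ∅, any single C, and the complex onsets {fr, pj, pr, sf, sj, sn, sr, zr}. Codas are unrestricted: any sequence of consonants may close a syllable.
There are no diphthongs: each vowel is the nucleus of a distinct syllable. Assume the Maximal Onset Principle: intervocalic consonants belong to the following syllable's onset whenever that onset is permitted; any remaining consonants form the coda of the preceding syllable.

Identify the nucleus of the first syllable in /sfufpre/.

Nuclei (vowels): u, e → 2 syllables.
The first nucleus (vowel 1 from the left) is /u/.

u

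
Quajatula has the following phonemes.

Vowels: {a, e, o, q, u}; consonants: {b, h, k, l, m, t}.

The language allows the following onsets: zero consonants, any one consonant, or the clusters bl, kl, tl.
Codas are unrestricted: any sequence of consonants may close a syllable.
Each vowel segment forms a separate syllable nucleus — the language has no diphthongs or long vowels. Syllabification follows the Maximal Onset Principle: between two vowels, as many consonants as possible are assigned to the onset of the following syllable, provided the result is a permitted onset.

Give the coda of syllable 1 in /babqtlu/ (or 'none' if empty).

Vowels present: a, q, u; each is a nucleus, giving 3 syllables.
/a…q/ gap (V1→V2): just /b/ — single C goes to the following onset.
/q…u/ gap (V2→V3): /tl/ — entire cluster is a permitted onset → onset /tl/, coda ∅.
Result: ba.bq.tlu.
Syllable 1 is /ba/: onset /b/, nucleus /a/, coda ∅.

none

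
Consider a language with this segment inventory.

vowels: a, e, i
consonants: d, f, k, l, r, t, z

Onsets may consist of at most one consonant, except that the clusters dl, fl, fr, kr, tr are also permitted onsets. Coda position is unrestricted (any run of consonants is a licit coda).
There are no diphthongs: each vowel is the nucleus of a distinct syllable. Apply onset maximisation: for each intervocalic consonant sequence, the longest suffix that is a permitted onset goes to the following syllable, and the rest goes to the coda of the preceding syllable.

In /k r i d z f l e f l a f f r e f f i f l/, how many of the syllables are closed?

4

Nuclei (vowels): i, e, a, e, i → 5 syllables.
Between /i/ (V1) and /e/ (V2): /dzfl/ — longest licit onset from the right is /fl/, leaving /dz/ as coda.
Between /e/ (V2) and /a/ (V3): /fl/ is a licit onset in full, so it all attaches to the next syllable.
Between /a/ (V3) and /e/ (V4): /ffr/; trying suffixes from longest down, /fr/ is the first permitted one, so coda /f/ | onset /fr/.
Between /e/ (V4) and /i/ (V5): cluster /ff/ — the longest permitted-onset suffix is /f/; onset = /f/, preceding coda = /f/.
Syllabification: kridz.fle.flaf.fref.fifl.
Classifying each syllable: /kridz/ (closed), /fle/ (open), /flaf/ (closed), /fref/ (closed), /fifl/ (closed).
Closed syllables: 4.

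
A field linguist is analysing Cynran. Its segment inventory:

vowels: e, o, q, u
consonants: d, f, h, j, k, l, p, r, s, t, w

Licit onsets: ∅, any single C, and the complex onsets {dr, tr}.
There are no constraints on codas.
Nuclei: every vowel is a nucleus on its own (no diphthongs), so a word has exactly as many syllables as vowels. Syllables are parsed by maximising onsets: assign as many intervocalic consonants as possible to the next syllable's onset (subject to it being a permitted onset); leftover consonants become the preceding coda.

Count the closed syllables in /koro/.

0

Vowels present: o, o; each is a nucleus, giving 2 syllables.
/o…o/ gap (V1→V2): /r/ is a single consonant, so it becomes the next onset.
So the parse is ko.ro.
Classifying each syllable: /ko/ (open), /ro/ (open).
Closed syllables: 0.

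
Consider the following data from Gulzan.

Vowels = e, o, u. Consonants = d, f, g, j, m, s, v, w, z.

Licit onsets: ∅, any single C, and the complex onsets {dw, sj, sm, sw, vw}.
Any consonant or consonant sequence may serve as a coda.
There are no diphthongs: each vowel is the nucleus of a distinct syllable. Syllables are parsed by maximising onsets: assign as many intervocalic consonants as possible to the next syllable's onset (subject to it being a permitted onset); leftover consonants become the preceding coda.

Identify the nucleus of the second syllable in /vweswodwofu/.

The vowels are e, o, o, u — 4 nuclei, so 4 syllables.
The second nucleus (vowel 2 from the left) is /o/.

o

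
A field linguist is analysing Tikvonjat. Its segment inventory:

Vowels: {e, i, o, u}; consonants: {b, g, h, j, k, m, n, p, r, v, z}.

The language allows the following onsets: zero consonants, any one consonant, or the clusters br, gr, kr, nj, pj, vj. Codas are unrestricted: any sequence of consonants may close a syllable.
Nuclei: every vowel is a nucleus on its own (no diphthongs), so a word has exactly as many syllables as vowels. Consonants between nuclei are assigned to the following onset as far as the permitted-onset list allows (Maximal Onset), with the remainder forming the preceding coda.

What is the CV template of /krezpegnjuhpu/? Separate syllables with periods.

CCVC.CVC.CCVC.CV

Nuclei (vowels): e, e, u, u → 4 syllables.
σ1/σ2 boundary: /zp/ splits as /z/ + /p/ (/p/ is the longest suffix that is a licit onset).
σ2/σ3 boundary: /gnj/ — longest licit onset from the right is /nj/, leaving /g/ as coda.
σ3/σ4 boundary: /hp/; trying suffixes from longest down, /p/ is the first permitted one, so coda /h/ | onset /p/.
Result: krez.peg.njuh.pu.
Mapping each syllable to C/V: /krez/ → CCVC, /peg/ → CVC, /njuh/ → CCVC, /pu/ → CV.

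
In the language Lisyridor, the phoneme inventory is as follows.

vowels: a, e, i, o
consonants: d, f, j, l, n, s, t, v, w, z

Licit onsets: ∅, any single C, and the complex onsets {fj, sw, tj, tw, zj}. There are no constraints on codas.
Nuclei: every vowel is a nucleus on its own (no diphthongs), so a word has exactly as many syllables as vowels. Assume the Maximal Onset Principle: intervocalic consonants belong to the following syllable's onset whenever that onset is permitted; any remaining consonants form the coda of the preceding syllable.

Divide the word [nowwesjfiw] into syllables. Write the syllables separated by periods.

now.wesj.fiw

The vowels are o, e, i — 3 nuclei, so 3 syllables.
Between /o/ (V1) and /e/ (V2): /ww/; trying suffixes from longest down, /w/ is the first permitted one, so coda /w/ | onset /w/.
Between /e/ (V2) and /i/ (V3): cluster /sjf/ — the longest permitted-onset suffix is /f/; onset = /f/, preceding coda = /sj/.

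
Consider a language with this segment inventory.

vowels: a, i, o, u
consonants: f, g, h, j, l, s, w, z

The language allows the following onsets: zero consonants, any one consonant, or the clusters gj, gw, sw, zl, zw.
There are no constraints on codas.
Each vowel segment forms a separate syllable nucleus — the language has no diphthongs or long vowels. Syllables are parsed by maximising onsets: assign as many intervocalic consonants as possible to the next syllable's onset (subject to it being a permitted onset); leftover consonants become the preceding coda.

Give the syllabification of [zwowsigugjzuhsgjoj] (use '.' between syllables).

zwow.si.gugj.zuhs.gjoj

The vowels are o, i, u, u, o — 5 nuclei, so 5 syllables.
/o…i/ gap (V1→V2): /ws/ splits as /w/ + /s/ (/s/ is the longest suffix that is a licit onset).
/i…u/ gap (V2→V3): just /g/ — single C goes to the following onset.
/u…u/ gap (V3→V4): /gjz/ — longest licit onset from the right is /z/, leaving /gj/ as coda.
/u…o/ gap (V4→V5): /hsgj/ splits as /hs/ + /gj/ (/gj/ is the longest suffix that is a licit onset).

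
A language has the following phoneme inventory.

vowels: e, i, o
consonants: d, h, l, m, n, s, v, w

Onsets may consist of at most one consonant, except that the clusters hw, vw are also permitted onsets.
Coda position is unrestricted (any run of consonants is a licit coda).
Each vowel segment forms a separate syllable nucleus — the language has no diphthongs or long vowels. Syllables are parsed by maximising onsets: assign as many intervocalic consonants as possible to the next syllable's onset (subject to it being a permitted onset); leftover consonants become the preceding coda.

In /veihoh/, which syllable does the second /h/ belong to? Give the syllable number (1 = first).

3

Nuclei (vowels): e, i, o → 3 syllables.
σ1/σ2 boundary: hiatus — the boundary sits between the two vowels.
σ2/σ3 boundary: just /h/ — single C goes to the following onset.
Result: ve.i.hoh.
The second /h/ is in the coda of syllable 3 (/hoh/).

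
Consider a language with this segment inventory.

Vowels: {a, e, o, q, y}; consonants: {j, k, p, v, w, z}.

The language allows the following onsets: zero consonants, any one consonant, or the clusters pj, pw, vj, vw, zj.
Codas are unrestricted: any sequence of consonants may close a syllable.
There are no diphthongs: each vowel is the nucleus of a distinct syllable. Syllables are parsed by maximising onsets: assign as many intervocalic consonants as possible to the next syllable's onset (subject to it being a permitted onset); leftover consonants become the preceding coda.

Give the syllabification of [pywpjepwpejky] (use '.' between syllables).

pyw.pjepw.pej.ky

Nuclei (vowels): y, e, e, y → 4 syllables.
σ1/σ2 boundary: /wpj/; trying suffixes from longest down, /pj/ is the first permitted one, so coda /w/ | onset /pj/.
σ2/σ3 boundary: /pwp/; trying suffixes from longest down, /p/ is the first permitted one, so coda /pw/ | onset /p/.
σ3/σ4 boundary: /jk/ — longest licit onset from the right is /k/, leaving /j/ as coda.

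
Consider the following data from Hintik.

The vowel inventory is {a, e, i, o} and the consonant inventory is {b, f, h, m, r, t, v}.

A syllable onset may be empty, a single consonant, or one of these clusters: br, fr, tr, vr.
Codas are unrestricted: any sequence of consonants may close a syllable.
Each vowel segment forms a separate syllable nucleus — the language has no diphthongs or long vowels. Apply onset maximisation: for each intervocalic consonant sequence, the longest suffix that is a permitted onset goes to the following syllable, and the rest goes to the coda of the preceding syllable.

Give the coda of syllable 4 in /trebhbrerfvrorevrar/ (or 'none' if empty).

none

The vowels are e, e, o, e, a — 5 nuclei, so 5 syllables.
σ1/σ2 boundary: /bhbr/ — longest licit onset from the right is /br/, leaving /bh/ as coda.
σ2/σ3 boundary: /rfvr/; trying suffixes from longest down, /vr/ is the first permitted one, so coda /rf/ | onset /vr/.
σ3/σ4 boundary: /r/ → onset of the next syllable (single consonants are always licit onsets).
σ4/σ5 boundary: /vr/ is a licit onset in full, so it all attaches to the next syllable.
So the parse is trebh.brerf.vro.re.vrar.
Syllable 4 is /re/: onset /r/, nucleus /e/, coda ∅.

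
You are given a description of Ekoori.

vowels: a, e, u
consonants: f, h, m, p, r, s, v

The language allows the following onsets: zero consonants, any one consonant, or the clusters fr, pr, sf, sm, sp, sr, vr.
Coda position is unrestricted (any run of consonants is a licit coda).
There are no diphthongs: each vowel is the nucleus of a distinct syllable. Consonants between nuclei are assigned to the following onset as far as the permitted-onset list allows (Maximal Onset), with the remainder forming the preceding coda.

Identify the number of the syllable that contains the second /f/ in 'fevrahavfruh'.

4

The vowels are e, a, a, u — 4 nuclei, so 4 syllables.
Between /e/ (V1) and /a/ (V2): /vr/ — entire cluster is a permitted onset → onset /vr/, coda ∅.
Between /a/ (V2) and /a/ (V3): /h/ is a single consonant, so it becomes the next onset.
Between /a/ (V3) and /u/ (V4): /vfr/ splits as /v/ + /fr/ (/fr/ is the longest suffix that is a licit onset).
Putting it together: fe.vra.hav.fruh.
The second /f/ is in the onset of syllable 4 (/fruh/).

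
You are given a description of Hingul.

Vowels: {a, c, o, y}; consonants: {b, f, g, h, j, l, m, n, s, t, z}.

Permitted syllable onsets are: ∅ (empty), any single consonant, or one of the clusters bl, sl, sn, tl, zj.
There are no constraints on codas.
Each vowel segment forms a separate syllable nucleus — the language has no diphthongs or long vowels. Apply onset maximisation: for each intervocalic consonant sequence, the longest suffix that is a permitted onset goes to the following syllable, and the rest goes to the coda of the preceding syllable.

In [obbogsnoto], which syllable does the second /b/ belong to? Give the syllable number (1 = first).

2

The vowels are o, o, o, o — 4 nuclei, so 4 syllables.
Between /o/ (V1) and /o/ (V2): /bb/; trying suffixes from longest down, /b/ is the first permitted one, so coda /b/ | onset /b/.
Between /o/ (V2) and /o/ (V3): cluster /gsn/ — the longest permitted-onset suffix is /sn/; onset = /sn/, preceding coda = /g/.
Between /o/ (V3) and /o/ (V4): just /t/ — single C goes to the following onset.
Result: ob.bog.sno.to.
The second /b/ is in the onset of syllable 2 (/bog/).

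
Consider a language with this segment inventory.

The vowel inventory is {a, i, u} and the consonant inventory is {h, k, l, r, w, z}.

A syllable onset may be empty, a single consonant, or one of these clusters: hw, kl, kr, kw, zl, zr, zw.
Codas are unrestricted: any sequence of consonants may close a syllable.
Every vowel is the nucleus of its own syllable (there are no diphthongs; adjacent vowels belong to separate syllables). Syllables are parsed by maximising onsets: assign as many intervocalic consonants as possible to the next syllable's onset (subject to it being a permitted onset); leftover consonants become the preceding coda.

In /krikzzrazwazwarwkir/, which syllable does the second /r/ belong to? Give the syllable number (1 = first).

2

Nuclei (vowels): i, a, a, a, i → 5 syllables.
Between /i/ (V1) and /a/ (V2): /kzzr/; trying suffixes from longest down, /zr/ is the first permitted one, so coda /kz/ | onset /zr/.
Between /a/ (V2) and /a/ (V3): /zw/ is a licit onset in full, so it all attaches to the next syllable.
Between /a/ (V3) and /a/ (V4): /zw/ — entire cluster is a permitted onset → onset /zw/, coda ∅.
Between /a/ (V4) and /i/ (V5): /rwk/ splits as /rw/ + /k/ (/k/ is the longest suffix that is a licit onset).
Putting it together: krikz.zra.zwa.zwarw.kir.
The second /r/ is in the onset of syllable 2 (/zra/).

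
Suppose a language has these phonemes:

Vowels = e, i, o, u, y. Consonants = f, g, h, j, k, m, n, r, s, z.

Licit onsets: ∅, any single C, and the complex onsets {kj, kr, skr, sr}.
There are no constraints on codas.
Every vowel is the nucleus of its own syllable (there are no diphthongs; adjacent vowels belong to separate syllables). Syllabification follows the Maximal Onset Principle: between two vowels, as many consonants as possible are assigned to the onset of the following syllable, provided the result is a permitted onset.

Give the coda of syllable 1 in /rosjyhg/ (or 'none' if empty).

s

Vowels present: o, y; each is a nucleus, giving 2 syllables.
σ1/σ2 boundary: /sj/ — longest licit onset from the right is /j/, leaving /s/ as coda.
Putting it together: ros.jyhg.
Syllable 1 is /ros/: onset /r/, nucleus /o/, coda /s/.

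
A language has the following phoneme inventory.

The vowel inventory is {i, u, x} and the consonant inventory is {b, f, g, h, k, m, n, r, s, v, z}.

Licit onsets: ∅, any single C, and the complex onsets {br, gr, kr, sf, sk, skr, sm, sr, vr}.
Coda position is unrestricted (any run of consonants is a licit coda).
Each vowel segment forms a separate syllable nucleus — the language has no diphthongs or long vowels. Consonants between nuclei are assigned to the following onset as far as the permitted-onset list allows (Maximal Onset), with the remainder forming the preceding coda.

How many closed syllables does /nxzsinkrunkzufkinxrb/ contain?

Nuclei (vowels): x, i, u, u, i, x → 6 syllables.
Between /x/ (V1) and /i/ (V2): /zs/ — longest licit onset from the right is /s/, leaving /z/ as coda.
Between /i/ (V2) and /u/ (V3): /nkr/ — longest licit onset from the right is /kr/, leaving /n/ as coda.
Between /u/ (V3) and /u/ (V4): /nkz/ — longest licit onset from the right is /z/, leaving /nk/ as coda.
Between /u/ (V4) and /i/ (V5): /fk/ splits as /f/ + /k/ (/k/ is the longest suffix that is a licit onset).
Between /i/ (V5) and /x/ (V6): /n/ is a single consonant, so it becomes the next onset.
So the parse is nxz.sin.krunk.zuf.ki.nxrb.
Classifying each syllable: /nxz/ (closed), /sin/ (closed), /krunk/ (closed), /zuf/ (closed), /ki/ (open), /nxrb/ (closed).
Closed syllables: 5.

5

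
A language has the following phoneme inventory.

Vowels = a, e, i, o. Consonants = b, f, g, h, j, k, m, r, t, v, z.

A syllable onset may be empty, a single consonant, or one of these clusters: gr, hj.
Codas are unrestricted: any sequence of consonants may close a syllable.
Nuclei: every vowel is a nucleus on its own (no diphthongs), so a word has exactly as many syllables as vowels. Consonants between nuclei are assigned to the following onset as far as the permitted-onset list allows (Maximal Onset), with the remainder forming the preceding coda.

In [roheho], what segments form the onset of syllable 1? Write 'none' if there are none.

Nuclei (vowels): o, e, o → 3 syllables.
V1 /o/ – V2 /e/: /h/ is a single consonant, so it becomes the next onset.
V2 /e/ – V3 /o/: just /h/ — single C goes to the following onset.
Syllabification: ro.he.ho.
Syllable 1 is /ro/: onset /r/, nucleus /o/, coda ∅.

r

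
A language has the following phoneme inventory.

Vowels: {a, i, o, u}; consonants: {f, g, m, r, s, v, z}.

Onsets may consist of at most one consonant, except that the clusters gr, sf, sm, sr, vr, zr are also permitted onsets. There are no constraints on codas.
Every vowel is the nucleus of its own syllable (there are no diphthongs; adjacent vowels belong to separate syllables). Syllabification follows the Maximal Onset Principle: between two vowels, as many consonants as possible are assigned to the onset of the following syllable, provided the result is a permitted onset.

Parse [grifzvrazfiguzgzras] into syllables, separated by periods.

grifz.vraz.fi.guzg.zras

Vowels present: i, a, i, u, a; each is a nucleus, giving 5 syllables.
σ1/σ2 boundary: /fzvr/ splits as /fz/ + /vr/ (/vr/ is the longest suffix that is a licit onset).
σ2/σ3 boundary: cluster /zf/ — the longest permitted-onset suffix is /f/; onset = /f/, preceding coda = /z/.
σ3/σ4 boundary: just /g/ — single C goes to the following onset.
σ4/σ5 boundary: /zgzr/ — longest licit onset from the right is /zr/, leaving /zg/ as coda.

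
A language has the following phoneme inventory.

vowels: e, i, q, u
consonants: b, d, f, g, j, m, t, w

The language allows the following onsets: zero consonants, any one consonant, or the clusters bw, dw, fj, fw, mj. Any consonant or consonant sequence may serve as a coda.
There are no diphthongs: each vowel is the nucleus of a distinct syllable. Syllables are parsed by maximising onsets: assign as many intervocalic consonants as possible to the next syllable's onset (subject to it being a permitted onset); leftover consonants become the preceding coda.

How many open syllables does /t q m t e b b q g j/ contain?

0

Vowels present: q, e, q; each is a nucleus, giving 3 syllables.
/q…e/ gap (V1→V2): /mt/ splits as /m/ + /t/ (/t/ is the longest suffix that is a licit onset).
/e…q/ gap (V2→V3): /bb/; trying suffixes from longest down, /b/ is the first permitted one, so coda /b/ | onset /b/.
Syllabification: tqm.teb.bqgj.
Classifying each syllable: /tqm/ (closed), /teb/ (closed), /bqgj/ (closed).
Open syllables: 0.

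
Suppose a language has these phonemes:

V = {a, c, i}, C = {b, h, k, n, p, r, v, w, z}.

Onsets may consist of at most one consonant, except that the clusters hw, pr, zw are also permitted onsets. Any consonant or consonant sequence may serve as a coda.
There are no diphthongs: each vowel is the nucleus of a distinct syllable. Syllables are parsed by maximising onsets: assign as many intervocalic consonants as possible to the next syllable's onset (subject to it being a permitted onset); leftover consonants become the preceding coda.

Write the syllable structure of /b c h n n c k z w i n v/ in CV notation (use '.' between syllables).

CVCC.CVC.CCVCC

Vowels present: c, c, i; each is a nucleus, giving 3 syllables.
V1 /c/ – V2 /c/: /hnn/; trying suffixes from longest down, /n/ is the first permitted one, so coda /hn/ | onset /n/.
V2 /c/ – V3 /i/: cluster /kzw/ — the longest permitted-onset suffix is /zw/; onset = /zw/, preceding coda = /k/.
Result: bchn.nck.zwinv.
Mapping each syllable to C/V: /bchn/ → CVCC, /nck/ → CVC, /zwinv/ → CCVCC.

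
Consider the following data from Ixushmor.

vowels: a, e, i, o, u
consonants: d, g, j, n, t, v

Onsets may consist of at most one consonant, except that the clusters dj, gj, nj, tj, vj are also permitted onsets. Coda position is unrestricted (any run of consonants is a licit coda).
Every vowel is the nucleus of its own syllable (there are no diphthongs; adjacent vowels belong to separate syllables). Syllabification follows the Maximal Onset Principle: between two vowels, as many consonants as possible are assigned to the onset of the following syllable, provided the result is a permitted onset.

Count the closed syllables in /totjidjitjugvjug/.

Nuclei (vowels): o, i, i, u, u → 5 syllables.
/o…i/ gap (V1→V2): /tj/ is a licit onset in full, so it all attaches to the next syllable.
/i…i/ gap (V2→V3): /dj/ is a licit onset in full, so it all attaches to the next syllable.
/i…u/ gap (V3→V4): /tj/ — entire cluster is a permitted onset → onset /tj/, coda ∅.
/u…u/ gap (V4→V5): /gvj/; trying suffixes from longest down, /vj/ is the first permitted one, so coda /g/ | onset /vj/.
Putting it together: to.tji.dji.tjug.vjug.
Classifying each syllable: /to/ (open), /tji/ (open), /dji/ (open), /tjug/ (closed), /vjug/ (closed).
Closed syllables: 2.

2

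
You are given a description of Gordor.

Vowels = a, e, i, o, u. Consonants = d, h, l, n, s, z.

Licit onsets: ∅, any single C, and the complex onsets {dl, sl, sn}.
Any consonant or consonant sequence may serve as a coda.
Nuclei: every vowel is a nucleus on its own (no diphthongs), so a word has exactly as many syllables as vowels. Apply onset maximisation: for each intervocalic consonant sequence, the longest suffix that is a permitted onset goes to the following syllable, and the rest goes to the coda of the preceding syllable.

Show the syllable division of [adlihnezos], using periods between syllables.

Nuclei (vowels): a, i, e, o → 4 syllables.
V1 /a/ – V2 /i/: cluster /dl/ — /dl/ is itself a permitted onset, so the whole cluster goes right; preceding coda = ∅.
V2 /i/ – V3 /e/: /hn/; trying suffixes from longest down, /n/ is the first permitted one, so coda /h/ | onset /n/.
V3 /e/ – V4 /o/: just /z/ — single C goes to the following onset.

a.dlih.ne.zos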